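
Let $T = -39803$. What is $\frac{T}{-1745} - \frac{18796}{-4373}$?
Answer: $\frac{206857539}{7630885} \approx 27.108$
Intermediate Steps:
$\frac{T}{-1745} - \frac{18796}{-4373} = - \frac{39803}{-1745} - \frac{18796}{-4373} = \left(-39803\right) \left(- \frac{1}{1745}\right) - - \frac{18796}{4373} = \frac{39803}{1745} + \frac{18796}{4373} = \frac{206857539}{7630885}$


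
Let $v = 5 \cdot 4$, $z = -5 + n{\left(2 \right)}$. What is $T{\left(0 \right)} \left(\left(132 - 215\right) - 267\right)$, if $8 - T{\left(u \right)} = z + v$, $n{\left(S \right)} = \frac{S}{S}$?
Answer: $2800$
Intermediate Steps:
$n{\left(S \right)} = 1$
$z = -4$ ($z = -5 + 1 = -4$)
$v = 20$
$T{\left(u \right)} = -8$ ($T{\left(u \right)} = 8 - \left(-4 + 20\right) = 8 - 16 = -8$)
$T{\left(0 \right)} \left(\left(132 - 215\right) - 267\right) = - 8 \left(\left(132 - 215\right) - 267\right) = - 8 \left(-83 - 267\right) = \left(-8\right) \left(-350\right) = 2800$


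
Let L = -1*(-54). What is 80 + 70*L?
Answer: 3860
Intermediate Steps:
L = 54
80 + 70*L = 80 + 70*54 = 80 + 3780 = 3860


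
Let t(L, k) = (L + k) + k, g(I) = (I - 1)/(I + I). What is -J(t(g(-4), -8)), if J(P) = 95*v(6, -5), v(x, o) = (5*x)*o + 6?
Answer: 13680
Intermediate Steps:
g(I) = (-1 + I)/(2*I) (g(I) = (-1 + I)/((2*I)) = (-1 + I)*(1/(2*I)) = (-1 + I)/(2*I))
v(x, o) = 6 + 5*o*x (v(x, o) = 5*o*x + 6 = 6 + 5*o*x)
t(L, k) = L + 2*k
J(P) = -13680 (J(P) = 95*(6 + 5*(-5)*6) = 95*(6 - 150) = 95*(-144) = -13680)
-J(t(g(-4), -8)) = -1*(-13680) = 13680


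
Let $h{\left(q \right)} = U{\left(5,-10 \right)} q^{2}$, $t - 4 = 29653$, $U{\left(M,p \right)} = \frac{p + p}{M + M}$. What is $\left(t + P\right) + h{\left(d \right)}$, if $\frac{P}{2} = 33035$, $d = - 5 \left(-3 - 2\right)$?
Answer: $94477$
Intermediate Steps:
$d = 25$ ($d = \left(-5\right) \left(-5\right) = 25$)
$U{\left(M,p \right)} = \frac{p}{M}$ ($U{\left(M,p \right)} = \frac{2 p}{2 M} = 2 p \frac{1}{2 M} = \frac{p}{M}$)
$P = 66070$ ($P = 2 \cdot 33035 = 66070$)
$t = 29657$ ($t = 4 + 29653 = 29657$)
$h{\left(q \right)} = - 2 q^{2}$ ($h{\left(q \right)} = - \frac{10}{5} q^{2} = \left(-10\right) \frac{1}{5} q^{2} = - 2 q^{2}$)
$\left(t + P\right) + h{\left(d \right)} = \left(29657 + 66070\right) - 2 \cdot 25^{2} = 95727 - 1250 = 94477$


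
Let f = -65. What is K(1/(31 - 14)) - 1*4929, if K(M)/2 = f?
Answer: -5059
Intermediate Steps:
K(M) = -130 (K(M) = 2*(-65) = -130)
K(1/(31 - 14)) - 1*4929 = -130 - 1*4929 = -130 - 4929 = -5059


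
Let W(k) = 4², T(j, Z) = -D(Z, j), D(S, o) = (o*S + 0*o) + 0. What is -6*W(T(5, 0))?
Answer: -96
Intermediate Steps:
D(S, o) = S*o (D(S, o) = (S*o + 0) + 0 = S*o + 0 = S*o)
T(j, Z) = -Z*j
W(k) = 16
-6*W(T(5, 0)) = -6*16 = -96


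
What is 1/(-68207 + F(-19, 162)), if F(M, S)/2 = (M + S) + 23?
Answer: -1/67875 ≈ -1.4733e-5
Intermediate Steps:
F(M, S) = 46 + 2*M + 2*S (F(M, S) = 2*((M + S) + 23) = 2*(23 + M + S) = 46 + 2*M + 2*S)
1/(-68207 + F(-19, 162)) = 1/(-68207 + (46 + 2*(-19) + 2*162)) = 1/(-68207 + (46 - 38 + 324)) = 1/(-68207 + 332) = 1/(-67875) = -1/67875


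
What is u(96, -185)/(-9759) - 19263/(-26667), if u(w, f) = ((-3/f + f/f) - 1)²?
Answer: 714875105758/989647259325 ≈ 0.72235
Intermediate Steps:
u(w, f) = 9/f² (u(w, f) = ((-3/f + 1) - 1)² = ((1 - 3/f) - 1)² = (-3/f)² = 9/f²)
u(96, -185)/(-9759) - 19263/(-26667) = (9/(-185)²)/(-9759) - 19263/(-26667) = (9*(1/34225))*(-1/9759) - 19263*(-1/26667) = (9/34225)*(-1/9759) + 6421/8889 = -3/111333925 + 6421/8889 = 714875105758/989647259325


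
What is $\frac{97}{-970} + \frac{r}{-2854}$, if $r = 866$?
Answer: $- \frac{5757}{14270} \approx -0.40343$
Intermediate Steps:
$\frac{97}{-970} + \frac{r}{-2854} = \frac{97}{-970} + \frac{866}{-2854} = 97 \left(- \frac{1}{970}\right) + 866 \left(- \frac{1}{2854}\right) = - \frac{1}{10} - \frac{433}{1427} = - \frac{5757}{14270}$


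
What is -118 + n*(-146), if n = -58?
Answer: 8350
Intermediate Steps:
-118 + n*(-146) = -118 - 58*(-146) = -118 + 8468 = 8350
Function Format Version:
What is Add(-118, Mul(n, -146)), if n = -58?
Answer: 8350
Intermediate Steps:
Add(-118, Mul(n, -146)) = Add(-118, Mul(-58, -146)) = Add(-118, 8468) = 8350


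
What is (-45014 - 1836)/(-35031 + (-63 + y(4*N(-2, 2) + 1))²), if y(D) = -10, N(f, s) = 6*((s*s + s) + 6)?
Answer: 23425/14851 ≈ 1.5773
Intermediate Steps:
N(f, s) = 36 + 6*s + 6*s² (N(f, s) = 6*((s² + s) + 6) = 6*((s + s²) + 6) = 6*(6 + s + s²) = 36 + 6*s + 6*s²)
(-45014 - 1836)/(-35031 + (-63 + y(4*N(-2, 2) + 1))²) = (-45014 - 1836)/(-35031 + (-63 - 10)²) = -46850/(-35031 + (-73)²) = -46850/(-35031 + 5329) = -46850/(-29702) = -46850*(-1/29702) = 23425/14851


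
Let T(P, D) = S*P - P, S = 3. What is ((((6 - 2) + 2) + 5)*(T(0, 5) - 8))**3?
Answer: -681472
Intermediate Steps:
T(P, D) = 2*P (T(P, D) = 3*P - P = 2*P)
((((6 - 2) + 2) + 5)*(T(0, 5) - 8))**3 = ((((6 - 2) + 2) + 5)*(2*0 - 8))**3 = (((4 + 2) + 5)*(0 - 8))**3 = ((6 + 5)*(-8))**3 = (11*(-8))**3 = (-88)**3 = -681472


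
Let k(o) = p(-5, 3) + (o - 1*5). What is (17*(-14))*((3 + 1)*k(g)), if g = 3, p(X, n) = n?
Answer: -952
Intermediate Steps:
k(o) = -2 + o (k(o) = 3 + (o - 1*5) = 3 + (o - 5) = 3 + (-5 + o) = -2 + o)
(17*(-14))*((3 + 1)*k(g)) = (17*(-14))*((3 + 1)*(-2 + 3)) = -952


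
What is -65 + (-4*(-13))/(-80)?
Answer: -1313/20 ≈ -65.650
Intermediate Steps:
-65 + (-4*(-13))/(-80) = -65 - 1/80*52 = -65 - 13/20 = -1313/20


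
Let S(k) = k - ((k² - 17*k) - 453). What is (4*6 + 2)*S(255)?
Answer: -1559532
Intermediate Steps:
S(k) = 453 - k² + 18*k (S(k) = k - (-453 + k² - 17*k) = k + (453 - k² + 17*k) = 453 - k² + 18*k)
(4*6 + 2)*S(255) = (4*6 + 2)*(453 - 1*255² + 18*255) = (24 + 2)*(453 - 1*65025 + 4590) = 26*(453 - 65025 + 4590) = 26*(-59982) = -1559532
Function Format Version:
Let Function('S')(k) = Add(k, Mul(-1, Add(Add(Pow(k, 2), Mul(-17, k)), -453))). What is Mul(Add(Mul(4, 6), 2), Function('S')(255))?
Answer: -1559532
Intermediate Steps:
Function('S')(k) = Add(453, Mul(-1, Pow(k, 2)), Mul(18, k)) (Function('S')(k) = Add(k, Mul(-1, Add(-453, Pow(k, 2), Mul(-17, k)))) = Add(k, Add(453, Mul(-1, Pow(k, 2)), Mul(17, k))) = Add(453, Mul(-1, Pow(k, 2)), Mul(18, k)))
Mul(Add(Mul(4, 6), 2), Function('S')(255)) = Mul(Add(Mul(4, 6), 2), Add(453, Mul(-1, Pow(255, 2)), Mul(18, 255))) = Mul(Add(24, 2), Add(453, Mul(-1, 65025), 4590)) = Mul(26, Add(453, -65025, 4590)) = Mul(26, -59982) = -1559532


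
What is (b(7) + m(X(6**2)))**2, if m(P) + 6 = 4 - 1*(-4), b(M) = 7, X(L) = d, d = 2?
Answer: 81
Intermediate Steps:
X(L) = 2
m(P) = 2 (m(P) = -6 + (4 - 1*(-4)) = -6 + (4 + 4) = -6 + 8 = 2)
(b(7) + m(X(6**2)))**2 = (7 + 2)**2 = 9**2 = 81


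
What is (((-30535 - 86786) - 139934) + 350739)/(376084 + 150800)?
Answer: 23371/131721 ≈ 0.17743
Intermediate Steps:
(((-30535 - 86786) - 139934) + 350739)/(376084 + 150800) = ((-117321 - 139934) + 350739)/526884 = (-257255 + 350739)*(1/526884) = 93484*(1/526884) = 23371/131721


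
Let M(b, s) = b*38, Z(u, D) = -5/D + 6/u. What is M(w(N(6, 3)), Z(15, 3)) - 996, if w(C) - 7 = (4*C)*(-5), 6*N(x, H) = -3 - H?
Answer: 30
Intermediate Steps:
N(x, H) = -½ - H/6 (N(x, H) = (-3 - H)/6 = -½ - H/6)
w(C) = 7 - 20*C (w(C) = 7 + (4*C)*(-5) = 7 - 20*C)
M(b, s) = 38*b
M(w(N(6, 3)), Z(15, 3)) - 996 = 38*(7 - 20*(-½ - ⅙*3)) - 996 = 38*(7 - 20*(-½ - ½)) - 996 = 38*(7 - 20*(-1)) - 996 = 38*(7 + 20) - 996 = 38*27 - 996 = 1026 - 996 = 30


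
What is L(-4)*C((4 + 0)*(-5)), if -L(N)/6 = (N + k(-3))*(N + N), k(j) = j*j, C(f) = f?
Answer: -4800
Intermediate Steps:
k(j) = j²
L(N) = -12*N*(9 + N) (L(N) = -6*(N + (-3)²)*(N + N) = -6*(N + 9)*2*N = -6*(9 + N)*2*N = -12*N*(9 + N))
L(-4)*C((4 + 0)*(-5)) = (-12*(-4)*(9 - 4))*((4 + 0)*(-5)) = (-12*(-4)*5)*(4*(-5)) = 240*(-20) = -4800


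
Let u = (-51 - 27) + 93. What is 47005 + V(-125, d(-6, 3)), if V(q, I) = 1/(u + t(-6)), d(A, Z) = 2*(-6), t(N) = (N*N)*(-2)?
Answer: 2679284/57 ≈ 47005.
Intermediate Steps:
t(N) = -2*N**2 (t(N) = N**2*(-2) = -2*N**2)
d(A, Z) = -12
u = 15 (u = -78 + 93 = 15)
V(q, I) = -1/57 (V(q, I) = 1/(15 - 2*(-6)**2) = 1/(15 - 2*36) = 1/(15 - 72) = 1/(-57) = -1/57)
47005 + V(-125, d(-6, 3)) = 47005 - 1/57 = 2679284/57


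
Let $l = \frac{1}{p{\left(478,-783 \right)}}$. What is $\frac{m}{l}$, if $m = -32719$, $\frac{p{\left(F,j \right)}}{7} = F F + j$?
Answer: $-52151043133$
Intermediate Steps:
$p{\left(F,j \right)} = 7 j + 7 F^{2}$ ($p{\left(F,j \right)} = 7 \left(F F + j\right) = 7 \left(F^{2} + j\right) = 7 \left(j + F^{2}\right) = 7 j + 7 F^{2}$)
$l = \frac{1}{1593907}$ ($l = \frac{1}{7 \left(-783\right) + 7 \cdot 478^{2}} = \frac{1}{-5481 + 7 \cdot 228484} = \frac{1}{-5481 + 1599388} = \frac{1}{1593907} \approx 6.2739 \cdot 10^{-7}$)
$\frac{m}{l} = - 32719 \frac{1}{\frac{1}{1593907}} = \left(-32719\right) 1593907 = -52151043133$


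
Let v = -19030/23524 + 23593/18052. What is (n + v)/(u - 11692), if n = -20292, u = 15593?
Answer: -2154223205061/414145030612 ≈ -5.2016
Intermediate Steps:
v = 52868043/106163812 (v = -19030*1/23524 + 23593*(1/18052) = -9515/11762 + 23593/18052 = 52868043/106163812 ≈ 0.49799)
(n + v)/(u - 11692) = (-20292 + 52868043/106163812)/(15593 - 11692) = -2154223205061/106163812/3901 = -2154223205061/106163812*1/3901 = -2154223205061/414145030612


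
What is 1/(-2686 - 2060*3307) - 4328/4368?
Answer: -33694474/34005881 ≈ -0.99084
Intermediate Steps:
1/(-2686 - 2060*3307) - 4328/4368 = (1/3307)/(-4746) - 4328*1/4368 = -1/4746*1/3307 - 541/546 = -1/15695022 - 541/546 = -33694474/34005881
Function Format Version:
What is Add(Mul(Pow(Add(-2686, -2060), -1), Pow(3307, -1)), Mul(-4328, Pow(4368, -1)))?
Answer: Rational(-33694474, 34005881) ≈ -0.99084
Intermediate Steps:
Add(Mul(Pow(Add(-2686, -2060), -1), Pow(3307, -1)), Mul(-4328, Pow(4368, -1))) = Add(Mul(Pow(-4746, -1), Rational(1, 3307)), Mul(-4328, Rational(1, 4368))) = Add(Mul(Rational(-1, 4746), Rational(1, 3307)), Rational(-541, 546)) = Add(Rational(-1, 15695022), Rational(-541, 546)) = Rational(-33694474, 34005881)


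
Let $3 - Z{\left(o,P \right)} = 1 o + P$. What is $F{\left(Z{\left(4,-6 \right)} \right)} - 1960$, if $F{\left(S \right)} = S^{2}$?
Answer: $-1935$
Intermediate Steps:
$Z{\left(o,P \right)} = 3 - P - o$ ($Z{\left(o,P \right)} = 3 - \left(1 o + P\right) = 3 - \left(o + P\right) = 3 - \left(P + o\right) = 3 - P - o$)
$F{\left(Z{\left(4,-6 \right)} \right)} - 1960 = \left(3 - -6 - 4\right)^{2} - 1960 = \left(3 + 6 - 4\right)^{2} - 1960 = 5^{2} - 1960 = 25 - 1960 = -1935$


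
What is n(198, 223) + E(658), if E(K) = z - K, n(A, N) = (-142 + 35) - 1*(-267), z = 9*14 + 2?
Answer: -370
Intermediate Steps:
z = 128 (z = 126 + 2 = 128)
n(A, N) = 160 (n(A, N) = -107 + 267 = 160)
E(K) = 128 - K
n(198, 223) + E(658) = 160 + (128 - 1*658) = 160 + (128 - 658) = 160 - 530 = -370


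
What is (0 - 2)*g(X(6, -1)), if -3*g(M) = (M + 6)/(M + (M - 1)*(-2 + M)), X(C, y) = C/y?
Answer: 0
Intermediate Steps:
g(M) = -(6 + M)/(3*(M + (-1 + M)*(-2 + M))) (g(M) = -(M + 6)/(3*(M + (M - 1)*(-2 + M))) = -(6 + M)/(3*(M + (-1 + M)*(-2 + M))))
(0 - 2)*g(X(6, -1)) = (0 - 2)*((-6 - 6/(-1))/(3*(2 + (6/(-1))² - 12/(-1)))) = -2*(-6 - 6*(-1))/(3*(2 + (6*(-1))² - 12*(-1))) = -2*(-6 - 1*(-6))/(3*(2 + (-6)² - 2*(-6))) = -2*(-6 + 6)/(3*(2 + 36 + 12)) = -2*0/(3*50) = -2*0 = 0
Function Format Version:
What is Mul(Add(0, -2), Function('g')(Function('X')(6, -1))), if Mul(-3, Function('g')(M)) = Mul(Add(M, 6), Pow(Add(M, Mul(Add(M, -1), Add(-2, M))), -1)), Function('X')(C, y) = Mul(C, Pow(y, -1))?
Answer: 0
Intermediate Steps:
Function('g')(M) = Mul(Rational(-1, 3), Pow(Add(M, Mul(Add(-1, M), Add(-2, M))), -1), Add(6, M)) (Function('g')(M) = Mul(Rational(-1, 3), Mul(Add(M, 6), Pow(Add(M, Mul(Add(M, -1), Add(-2, M))), -1))) = Mul(Rational(-1, 3), Mul(Add(6, M), Pow(Add(M, Mul(Add(-1, M), Add(-2, M))), -1))) = Mul(Rational(-1, 3), Mul(Pow(Add(M, Mul(Add(-1, M), Add(-2, M))), -1), Add(6, M))) = Mul(Rational(-1, 3), Pow(Add(M, Mul(Add(-1, M), Add(-2, M))), -1), Add(6, M)))
Mul(Add(0, -2), Function('g')(Function('X')(6, -1))) = Mul(Add(0, -2), Mul(Rational(1, 3), Pow(Add(2, Pow(Mul(6, Pow(-1, -1)), 2), Mul(-2, Mul(6, Pow(-1, -1)))), -1), Add(-6, Mul(-1, Mul(6, Pow(-1, -1)))))) = Mul(-2, Mul(Rational(1, 3), Pow(Add(2, Pow(Mul(6, -1), 2), Mul(-2, Mul(6, -1))), -1), Add(-6, Mul(-1, Mul(6, -1))))) = Mul(-2, Mul(Rational(1, 3), Pow(Add(2, Pow(-6, 2), Mul(-2, -6)), -1), Add(-6, Mul(-1, -6)))) = Mul(-2, Mul(Rational(1, 3), Pow(Add(2, 36, 12), -1), Add(-6, 6))) = Mul(-2, Mul(Rational(1, 3), Pow(50, -1), 0)) = Mul(-2, Mul(Rational(1, 3), Rational(1, 50), 0)) = Mul(-2, 0) = 0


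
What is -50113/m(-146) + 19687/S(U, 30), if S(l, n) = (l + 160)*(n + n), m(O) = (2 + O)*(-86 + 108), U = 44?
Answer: 4692719/269280 ≈ 17.427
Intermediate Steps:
m(O) = 44 + 22*O (m(O) = (2 + O)*22 = 44 + 22*O)
S(l, n) = 2*n*(160 + l) (S(l, n) = (160 + l)*(2*n) = 2*n*(160 + l))
-50113/m(-146) + 19687/S(U, 30) = -50113/(44 + 22*(-146)) + 19687/((2*30*(160 + 44))) = -50113/(44 - 3212) + 19687/((2*30*204)) = -50113/(-3168) + 19687/12240 = -50113*(-1/3168) + 19687*(1/12240) = 50113/3168 + 19687/12240 = 4692719/269280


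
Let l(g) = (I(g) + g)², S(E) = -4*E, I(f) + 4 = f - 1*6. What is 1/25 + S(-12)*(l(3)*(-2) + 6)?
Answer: -31199/25 ≈ -1248.0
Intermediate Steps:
I(f) = -10 + f (I(f) = -4 + (f - 1*6) = -4 + (f - 6) = -4 + (-6 + f) = -10 + f)
l(g) = (-10 + 2*g)² (l(g) = ((-10 + g) + g)² = (-10 + 2*g)²)
1/25 + S(-12)*(l(3)*(-2) + 6) = 1/25 + (-4*(-12))*((4*(-5 + 3)²)*(-2) + 6) = 1/25 + 48*((4*(-2)²)*(-2) + 6) = 1/25 + 48*((4*4)*(-2) + 6) = 1/25 + 48*(16*(-2) + 6) = 1/25 + 48*(-32 + 6) = 1/25 + 48*(-26) = 1/25 - 1248 = -31199/25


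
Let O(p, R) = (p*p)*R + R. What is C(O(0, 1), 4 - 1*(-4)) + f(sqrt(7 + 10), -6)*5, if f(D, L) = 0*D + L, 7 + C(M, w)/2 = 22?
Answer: 0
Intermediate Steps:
O(p, R) = R + R*p**2 (O(p, R) = p**2*R + R = R*p**2 + R = R + R*p**2)
C(M, w) = 30 (C(M, w) = -14 + 2*22 = -14 + 44 = 30)
f(D, L) = L (f(D, L) = 0 + L = L)
C(O(0, 1), 4 - 1*(-4)) + f(sqrt(7 + 10), -6)*5 = 30 - 6*5 = 30 - 30 = 0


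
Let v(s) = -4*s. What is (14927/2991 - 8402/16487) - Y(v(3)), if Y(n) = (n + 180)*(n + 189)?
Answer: -1466139008045/49312617 ≈ -29732.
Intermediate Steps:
Y(n) = (180 + n)*(189 + n)
(14927/2991 - 8402/16487) - Y(v(3)) = (14927/2991 - 8402/16487) - (34020 + (-4*3)**2 + 369*(-4*3)) = (14927*(1/2991) - 8402*1/16487) - (34020 + (-12)**2 + 369*(-12)) = (14927/2991 - 8402/16487) - (34020 + 144 - 4428) = 220971067/49312617 - 1*29736 = 220971067/49312617 - 29736 = -1466139008045/49312617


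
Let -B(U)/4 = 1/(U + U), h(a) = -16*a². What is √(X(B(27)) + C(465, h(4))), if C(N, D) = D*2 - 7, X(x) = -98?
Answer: I*√617 ≈ 24.839*I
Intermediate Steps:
B(U) = -2/U (B(U) = -4/(U + U) = -4*1/(2*U) = -2/U)
C(N, D) = -7 + 2*D (C(N, D) = 2*D - 7 = -7 + 2*D)
√(X(B(27)) + C(465, h(4))) = √(-98 + (-7 + 2*(-16*4²))) = √(-98 + (-7 + 2*(-16*16))) = √(-98 + (-7 + 2*(-256))) = √(-98 + (-7 - 512)) = √(-98 - 519) = √(-617) = I*√617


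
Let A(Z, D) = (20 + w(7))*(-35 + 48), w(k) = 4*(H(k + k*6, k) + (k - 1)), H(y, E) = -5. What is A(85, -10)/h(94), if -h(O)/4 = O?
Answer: -39/47 ≈ -0.82979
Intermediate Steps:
w(k) = -24 + 4*k (w(k) = 4*(-5 + (k - 1)) = 4*(-5 + (-1 + k)) = 4*(-6 + k) = -24 + 4*k)
h(O) = -4*O
A(Z, D) = 312 (A(Z, D) = (20 + (-24 + 4*7))*(-35 + 48) = (20 + (-24 + 28))*13 = (20 + 4)*13 = 24*13 = 312)
A(85, -10)/h(94) = 312/((-4*94)) = 312/(-376) = 312*(-1/376) = -39/47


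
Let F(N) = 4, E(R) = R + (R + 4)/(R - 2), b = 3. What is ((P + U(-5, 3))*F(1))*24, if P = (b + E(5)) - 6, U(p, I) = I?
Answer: 768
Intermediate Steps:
E(R) = R + (4 + R)/(-2 + R)
P = 5 (P = (3 + (4 + 5**2 - 1*5)/(-2 + 5)) - 6 = (3 + (4 + 25 - 5)/3) - 6 = (3 + (1/3)*24) - 6 = (3 + 8) - 6 = 11 - 6 = 5)
((P + U(-5, 3))*F(1))*24 = ((5 + 3)*4)*24 = (8*4)*24 = 32*24 = 768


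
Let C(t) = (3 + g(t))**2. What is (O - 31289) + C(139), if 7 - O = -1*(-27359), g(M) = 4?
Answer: -58592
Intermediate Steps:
C(t) = 49 (C(t) = (3 + 4)**2 = 7**2 = 49)
O = -27352 (O = 7 - (-1)*(-27359) = 7 - 1*27359 = 7 - 27359 = -27352)
(O - 31289) + C(139) = (-27352 - 31289) + 49 = -58641 + 49 = -58592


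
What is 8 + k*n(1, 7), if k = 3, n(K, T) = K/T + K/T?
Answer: 62/7 ≈ 8.8571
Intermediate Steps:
n(K, T) = 2*K/T
8 + k*n(1, 7) = 8 + 3*(2*1/7) = 8 + 3*(2*1*(⅐)) = 8 + 3*(2/7) = 8 + 6/7 = 62/7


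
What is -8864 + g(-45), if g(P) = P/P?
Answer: -8863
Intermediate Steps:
g(P) = 1
-8864 + g(-45) = -8864 + 1 = -8863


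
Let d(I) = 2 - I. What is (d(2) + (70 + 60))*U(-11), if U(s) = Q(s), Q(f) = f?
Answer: -1430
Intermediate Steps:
U(s) = s
(d(2) + (70 + 60))*U(-11) = ((2 - 1*2) + (70 + 60))*(-11) = ((2 - 2) + 130)*(-11) = (0 + 130)*(-11) = 130*(-11) = -1430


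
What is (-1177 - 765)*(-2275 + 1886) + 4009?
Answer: 759447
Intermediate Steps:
(-1177 - 765)*(-2275 + 1886) + 4009 = -1942*(-389) + 4009 = 755438 + 4009 = 759447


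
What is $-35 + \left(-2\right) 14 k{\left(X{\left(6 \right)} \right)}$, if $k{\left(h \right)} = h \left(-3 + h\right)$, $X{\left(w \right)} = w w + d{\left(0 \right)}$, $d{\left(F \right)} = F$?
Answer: $-33299$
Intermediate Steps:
$X{\left(w \right)} = w^{2}$ ($X{\left(w \right)} = w w + 0 = w^{2} + 0 = w^{2}$)
$-35 + \left(-2\right) 14 k{\left(X{\left(6 \right)} \right)} = -35 + \left(-2\right) 14 \cdot 6^{2} \left(-3 + 6^{2}\right) = -35 - 28 \cdot 36 \left(-3 + 36\right) = -35 - 28 \cdot 36 \cdot 33 = -35 - 33264 = -33299$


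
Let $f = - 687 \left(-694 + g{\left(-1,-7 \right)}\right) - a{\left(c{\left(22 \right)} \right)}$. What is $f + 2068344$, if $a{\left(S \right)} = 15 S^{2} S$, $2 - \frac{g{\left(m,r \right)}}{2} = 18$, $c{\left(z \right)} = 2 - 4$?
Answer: $2567226$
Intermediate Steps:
$c{\left(z \right)} = -2$ ($c{\left(z \right)} = 2 - 4 = -2$)
$g{\left(m,r \right)} = -32$ ($g{\left(m,r \right)} = 4 - 36 = -32$)
$a{\left(S \right)} = 15 S^{3}$
$f = 498882$ ($f = - 687 \left(-694 - 32\right) - 15 \left(-2\right)^{3} = \left(-687\right) \left(-726\right) - 15 \left(-8\right) = 498762 - -120 = 498762 + 120 = 498882$)
$f + 2068344 = 498882 + 2068344 = 2567226$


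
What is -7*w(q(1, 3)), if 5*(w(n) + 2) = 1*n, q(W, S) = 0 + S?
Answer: 49/5 ≈ 9.8000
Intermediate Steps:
q(W, S) = S
w(n) = -2 + n/5 (w(n) = -2 + (1*n)/5 = -2 + n/5)
-7*w(q(1, 3)) = -7*(-2 + (⅕)*3) = -7*(-2 + ⅗) = -7*(-7/5) = 49/5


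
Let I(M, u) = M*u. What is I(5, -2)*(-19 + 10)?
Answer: 90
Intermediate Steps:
I(5, -2)*(-19 + 10) = (5*(-2))*(-19 + 10) = -10*(-9) = 90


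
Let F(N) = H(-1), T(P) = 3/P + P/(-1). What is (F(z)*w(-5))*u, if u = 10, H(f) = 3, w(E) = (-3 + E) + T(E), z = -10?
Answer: -108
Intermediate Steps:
T(P) = -P + 3/P (T(P) = 3/P + P*(-1) = 3/P - P = -P + 3/P)
w(E) = -3 + 3/E (w(E) = (-3 + E) + (-E + 3/E) = -3 + 3/E)
F(N) = 3
(F(z)*w(-5))*u = (3*(-3 + 3/(-5)))*10 = (3*(-3 + 3*(-⅕)))*10 = (3*(-3 - ⅗))*10 = (3*(-18/5))*10 = -54/5*10 = -108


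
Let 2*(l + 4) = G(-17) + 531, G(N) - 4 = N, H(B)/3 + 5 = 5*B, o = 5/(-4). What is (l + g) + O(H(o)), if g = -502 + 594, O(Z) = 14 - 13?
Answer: 348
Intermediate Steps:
o = -5/4 (o = 5*(-1/4) = -5/4 ≈ -1.2500)
H(B) = -15 + 15*B (H(B) = -15 + 3*(5*B) = -15 + 15*B)
G(N) = 4 + N
O(Z) = 1
g = 92
l = 255 (l = -4 + ((4 - 17) + 531)/2 = -4 + (-13 + 531)/2 = -4 + (1/2)*518 = -4 + 259 = 255)
(l + g) + O(H(o)) = (255 + 92) + 1 = 347 + 1 = 348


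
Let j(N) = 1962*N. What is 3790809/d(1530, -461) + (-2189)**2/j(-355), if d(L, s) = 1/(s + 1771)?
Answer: 3458840648541179/696510 ≈ 4.9660e+9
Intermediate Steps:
d(L, s) = 1/(1771 + s)
3790809/d(1530, -461) + (-2189)**2/j(-355) = 3790809/(1/(1771 - 461)) + (-2189)**2/((1962*(-355))) = 3790809/(1/1310) + 4791721/(-696510) = 3790809/(1/1310) + 4791721*(-1/696510) = 3790809*1310 - 4791721/696510 = 4965959790 - 4791721/696510 = 3458840648541179/696510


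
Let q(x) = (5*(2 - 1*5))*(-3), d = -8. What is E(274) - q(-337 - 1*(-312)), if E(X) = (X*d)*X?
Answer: -600653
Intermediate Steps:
E(X) = -8*X² (E(X) = (X*(-8))*X = (-8*X)*X = -8*X²)
q(x) = 45 (q(x) = (5*(2 - 5))*(-3) = (5*(-3))*(-3) = -15*(-3) = 45)
E(274) - q(-337 - 1*(-312)) = -8*274² - 1*45 = -8*75076 - 45 = -600608 - 45 = -600653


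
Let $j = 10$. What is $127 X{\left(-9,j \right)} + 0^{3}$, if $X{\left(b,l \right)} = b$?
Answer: $-1143$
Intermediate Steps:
$127 X{\left(-9,j \right)} + 0^{3} = 127 \left(-9\right) + 0^{3} = -1143 + 0 = -1143$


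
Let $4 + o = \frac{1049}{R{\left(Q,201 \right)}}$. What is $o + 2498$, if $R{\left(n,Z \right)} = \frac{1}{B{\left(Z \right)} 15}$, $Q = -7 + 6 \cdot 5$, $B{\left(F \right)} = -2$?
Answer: $-28976$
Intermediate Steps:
$Q = 23$ ($Q = -7 + 30 = 23$)
$R{\left(n,Z \right)} = - \frac{1}{30}$ ($R{\left(n,Z \right)} = \frac{1}{\left(-2\right) 15} = \frac{1}{-30} = - \frac{1}{30}$)
$o = -31474$ ($o = -4 + \frac{1049}{- \frac{1}{30}} = -4 + 1049 \left(-30\right) = -4 - 31470 = -31474$)
$o + 2498 = -31474 + 2498 = -28976$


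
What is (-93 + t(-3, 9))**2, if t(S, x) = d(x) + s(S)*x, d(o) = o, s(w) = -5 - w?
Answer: 10404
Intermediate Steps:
t(S, x) = x + x*(-5 - S) (t(S, x) = x + (-5 - S)*x = x + x*(-5 - S))
(-93 + t(-3, 9))**2 = (-93 + 9*(-4 - 1*(-3)))**2 = (-93 + 9*(-4 + 3))**2 = (-93 + 9*(-1))**2 = (-93 - 9)**2 = (-102)**2 = 10404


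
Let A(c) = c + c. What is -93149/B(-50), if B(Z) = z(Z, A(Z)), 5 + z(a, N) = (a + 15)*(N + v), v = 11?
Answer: -93149/3110 ≈ -29.951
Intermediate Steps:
A(c) = 2*c
z(a, N) = -5 + (11 + N)*(15 + a) (z(a, N) = -5 + (a + 15)*(N + 11) = -5 + (15 + a)*(11 + N) = -5 + (11 + N)*(15 + a))
B(Z) = 160 + 2*Z² + 41*Z (B(Z) = 160 + 11*Z + 15*(2*Z) + (2*Z)*Z = 160 + 11*Z + 30*Z + 2*Z² = 160 + 2*Z² + 41*Z)
-93149/B(-50) = -93149/(160 + 2*(-50)² + 41*(-50)) = -93149/(160 + 2*2500 - 2050) = -93149/(160 + 5000 - 2050) = -93149/3110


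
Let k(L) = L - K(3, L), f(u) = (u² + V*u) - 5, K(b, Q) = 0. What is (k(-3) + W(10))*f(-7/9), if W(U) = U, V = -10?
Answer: 1918/81 ≈ 23.679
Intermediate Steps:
f(u) = -5 + u² - 10*u (f(u) = (u² - 10*u) - 5 = -5 + u² - 10*u)
k(L) = L (k(L) = L - 1*0 = L + 0 = L)
(k(-3) + W(10))*f(-7/9) = (-3 + 10)*(-5 + (-7/9)² - (-70)/9) = 7*(-5 + (-7*⅑)² - (-70)/9) = 7*(-5 + (-7/9)² - 10*(-7/9)) = 7*(-5 + 49/81 + 70/9) = 7*(274/81) = 1918/81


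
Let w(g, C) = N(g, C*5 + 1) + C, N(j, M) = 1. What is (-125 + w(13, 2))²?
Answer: 14884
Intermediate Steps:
w(g, C) = 1 + C
(-125 + w(13, 2))² = (-125 + (1 + 2))² = (-125 + 3)² = (-122)² = 14884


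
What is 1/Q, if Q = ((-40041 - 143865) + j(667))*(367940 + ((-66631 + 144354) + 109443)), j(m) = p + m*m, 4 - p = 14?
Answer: 1/144867678138 ≈ 6.9029e-12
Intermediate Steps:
p = -10 (p = 4 - 1*14 = 4 - 14 = -10)
j(m) = -10 + m**2 (j(m) = -10 + m*m = -10 + m**2)
Q = 144867678138 (Q = ((-40041 - 143865) + (-10 + 667**2))*(367940 + ((-66631 + 144354) + 109443)) = (-183906 + (-10 + 444889))*(367940 + (77723 + 109443)) = (-183906 + 444879)*(367940 + 187166) = 260973*555106 = 144867678138)
1/Q = 1/144867678138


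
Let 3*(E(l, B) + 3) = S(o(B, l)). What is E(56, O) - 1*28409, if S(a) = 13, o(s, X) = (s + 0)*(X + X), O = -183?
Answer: -85223/3 ≈ -28408.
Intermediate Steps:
o(s, X) = 2*X*s (o(s, X) = s*(2*X) = 2*X*s)
E(l, B) = 4/3 (E(l, B) = -3 + (1/3)*13 = -3 + 13/3 = 4/3)
E(56, O) - 1*28409 = 4/3 - 1*28409 = 4/3 - 28409 = -85223/3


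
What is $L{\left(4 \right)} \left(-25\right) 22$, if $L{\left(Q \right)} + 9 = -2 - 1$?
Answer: $6600$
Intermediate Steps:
$L{\left(Q \right)} = -12$ ($L{\left(Q \right)} = -9 - 3 = -12$)
$L{\left(4 \right)} \left(-25\right) 22 = \left(-12\right) \left(-25\right) 22 = 300 \cdot 22 = 6600$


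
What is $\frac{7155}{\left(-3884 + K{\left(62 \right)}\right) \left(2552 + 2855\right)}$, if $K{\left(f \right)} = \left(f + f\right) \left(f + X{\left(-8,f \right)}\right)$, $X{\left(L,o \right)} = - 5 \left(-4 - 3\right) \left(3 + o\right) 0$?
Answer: $\frac{2385}{6856076} \approx 0.00034787$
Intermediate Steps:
$X{\left(L,o \right)} = 0$ ($X{\left(L,o \right)} = - 5 \left(- 7 \left(3 + o\right)\right) 0 = - 5 \left(-21 - 7 o\right) 0 = \left(105 + 35 o\right) 0 = 0$)
$K{\left(f \right)} = 2 f^{2}$ ($K{\left(f \right)} = \left(f + f\right) \left(f + 0\right) = 2 f f = 2 f^{2}$)
$\frac{7155}{\left(-3884 + K{\left(62 \right)}\right) \left(2552 + 2855\right)} = \frac{7155}{\left(-3884 + 2 \cdot 62^{2}\right) \left(2552 + 2855\right)} = \frac{7155}{\left(-3884 + 2 \cdot 3844\right) 5407} = \frac{7155}{\left(-3884 + 7688\right) 5407} = \frac{7155}{3804 \cdot 5407} = \frac{7155}{20568228} = 7155 \cdot \frac{1}{20568228} = \frac{2385}{6856076}$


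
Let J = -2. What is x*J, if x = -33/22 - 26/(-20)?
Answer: ⅖ ≈ 0.40000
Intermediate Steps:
x = -⅕ (x = -33*1/22 - 26*(-1/20) = -3/2 + 13/10 = -⅕ ≈ -0.20000)
x*J = -⅕*(-2) = ⅖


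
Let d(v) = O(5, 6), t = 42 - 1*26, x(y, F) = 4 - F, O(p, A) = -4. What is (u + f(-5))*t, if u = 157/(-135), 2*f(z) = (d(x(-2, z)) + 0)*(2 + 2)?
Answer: -19792/135 ≈ -146.61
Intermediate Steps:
t = 16 (t = 42 - 26 = 16)
d(v) = -4
f(z) = -8 (f(z) = ((-4 + 0)*(2 + 2))/2 = (-4*4)/2 = (½)*(-16) = -8)
u = -157/135 (u = 157*(-1/135) = -157/135 ≈ -1.1630)
(u + f(-5))*t = (-157/135 - 8)*16 = -1237/135*16 = -19792/135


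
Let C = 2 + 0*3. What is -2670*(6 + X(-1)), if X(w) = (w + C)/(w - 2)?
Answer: -15130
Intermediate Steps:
C = 2 (C = 2 + 0 = 2)
X(w) = (2 + w)/(-2 + w) (X(w) = (w + 2)/(w - 2) = (2 + w)/(-2 + w))
-2670*(6 + X(-1)) = -2670*(6 + (2 - 1)/(-2 - 1)) = -2670*(6 + 1/(-3)) = -2670*(6 - ⅓*1) = -2670*(6 - ⅓) = -2670*17/3 = -890*17 = -15130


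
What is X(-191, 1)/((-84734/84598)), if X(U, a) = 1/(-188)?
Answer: 42299/7964996 ≈ 0.0053106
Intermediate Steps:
X(U, a) = -1/188
X(-191, 1)/((-84734/84598)) = -1/(188*((-84734/84598))) = -1/(188*((-84734*1/84598))) = -1/(188*(-42367/42299)) = -1/188*(-42299/42367) = 42299/7964996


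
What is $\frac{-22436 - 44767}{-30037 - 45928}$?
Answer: $\frac{67203}{75965} \approx 0.88466$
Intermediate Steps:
$\frac{-22436 - 44767}{-30037 - 45928} = - \frac{67203}{-75965} = \left(-67203\right) \left(- \frac{1}{75965}\right) = \frac{67203}{75965}$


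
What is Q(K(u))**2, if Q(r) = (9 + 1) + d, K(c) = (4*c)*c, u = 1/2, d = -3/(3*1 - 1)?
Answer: 289/4 ≈ 72.250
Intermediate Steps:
d = -3/2 (d = -3/(3 - 1) = -3/2 ≈ -1.5000)
u = 1/2 ≈ 0.50000
K(c) = 4*c**2
Q(r) = 17/2 (Q(r) = (9 + 1) - 3/2 = 10 - 3/2 = 17/2)
Q(K(u))**2 = (17/2)**2 = 289/4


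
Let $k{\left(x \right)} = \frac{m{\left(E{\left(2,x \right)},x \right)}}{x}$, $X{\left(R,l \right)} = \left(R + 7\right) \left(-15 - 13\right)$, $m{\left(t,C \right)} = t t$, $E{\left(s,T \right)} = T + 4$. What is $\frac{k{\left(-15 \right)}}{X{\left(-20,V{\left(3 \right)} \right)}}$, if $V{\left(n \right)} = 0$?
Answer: $- \frac{121}{5460} \approx -0.022161$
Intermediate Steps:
$E{\left(s,T \right)} = 4 + T$
$m{\left(t,C \right)} = t^{2}$
$X{\left(R,l \right)} = -196 - 28 R$ ($X{\left(R,l \right)} = \left(7 + R\right) \left(-28\right) = -196 - 28 R$)
$k{\left(x \right)} = \frac{\left(4 + x\right)^{2}}{x}$
$\frac{k{\left(-15 \right)}}{X{\left(-20,V{\left(3 \right)} \right)}} = \frac{\frac{1}{-15} \left(4 - 15\right)^{2}}{-196 - -560} = \frac{\left(- \frac{1}{15}\right) \left(-11\right)^{2}}{-196 + 560} = \frac{\left(- \frac{1}{15}\right) 121}{364} = \left(- \frac{121}{15}\right) \frac{1}{364} = - \frac{121}{5460}$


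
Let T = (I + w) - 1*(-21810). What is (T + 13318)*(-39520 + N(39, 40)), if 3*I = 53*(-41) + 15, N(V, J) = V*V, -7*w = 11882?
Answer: -26102881064/21 ≈ -1.2430e+9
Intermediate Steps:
w = -11882/7 (w = -⅐*11882 = -11882/7 ≈ -1697.4)
N(V, J) = V²
I = -2158/3 (I = (53*(-41) + 15)/3 = (-2173 + 15)/3 = (⅓)*(-2158) = -2158/3 ≈ -719.33)
T = 407258/21 (T = (-2158/3 - 11882/7) - 1*(-21810) = -50752/21 + 21810 = 407258/21 ≈ 19393.)
(T + 13318)*(-39520 + N(39, 40)) = (407258/21 + 13318)*(-39520 + 39²) = 686936*(-39520 + 1521)/21 = (686936/21)*(-37999) = -26102881064/21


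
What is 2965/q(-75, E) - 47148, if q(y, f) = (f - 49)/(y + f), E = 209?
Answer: -714637/16 ≈ -44665.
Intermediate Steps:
q(y, f) = (-49 + f)/(f + y)
2965/q(-75, E) - 47148 = 2965/(((-49 + 209)/(209 - 75))) - 47148 = 2965/((160/134)) - 47148 = 2965/(((1/134)*160)) - 47148 = 2965/(80/67) - 47148 = 2965*(67/80) - 47148 = 39731/16 - 47148 = -714637/16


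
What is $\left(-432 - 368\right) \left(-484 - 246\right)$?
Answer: $584000$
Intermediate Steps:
$\left(-432 - 368\right) \left(-484 - 246\right) = \left(-800\right) \left(-730\right) = 584000$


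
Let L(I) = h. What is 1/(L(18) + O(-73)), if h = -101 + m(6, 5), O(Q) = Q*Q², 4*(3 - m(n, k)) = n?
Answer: -2/778233 ≈ -2.5699e-6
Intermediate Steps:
m(n, k) = 3 - n/4
O(Q) = Q³
h = -199/2 (h = -101 + (3 - ¼*6) = -101 + (3 - 3/2) = -101 + 3/2 = -199/2 ≈ -99.500)
L(I) = -199/2
1/(L(18) + O(-73)) = 1/(-199/2 + (-73)³) = 1/(-199/2 - 389017) = 1/(-778233/2) = -2/778233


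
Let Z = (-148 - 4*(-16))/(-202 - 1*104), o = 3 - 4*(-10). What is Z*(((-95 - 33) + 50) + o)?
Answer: -490/51 ≈ -9.6078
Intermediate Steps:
o = 43 (o = 3 + 40 = 43)
Z = 14/51 (Z = (-148 + 64)/(-202 - 104) = -84/(-306) = -84*(-1/306) = 14/51 ≈ 0.27451)
Z*(((-95 - 33) + 50) + o) = 14*(((-95 - 33) + 50) + 43)/51 = 14*((-128 + 50) + 43)/51 = 14*(-78 + 43)/51 = (14/51)*(-35) = -490/51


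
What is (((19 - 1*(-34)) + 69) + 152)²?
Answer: 75076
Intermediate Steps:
(((19 - 1*(-34)) + 69) + 152)² = (((19 + 34) + 69) + 152)² = ((53 + 69) + 152)² = (122 + 152)² = 274² = 75076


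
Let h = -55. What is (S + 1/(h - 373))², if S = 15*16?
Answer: 10551192961/183184 ≈ 57599.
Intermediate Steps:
S = 240
(S + 1/(h - 373))² = (240 + 1/(-55 - 373))² = (240 + 1/(-428))² = (240 - 1/428)² = (102719/428)² = 10551192961/183184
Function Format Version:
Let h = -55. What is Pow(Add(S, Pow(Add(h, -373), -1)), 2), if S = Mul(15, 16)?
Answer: Rational(10551192961, 183184) ≈ 57599.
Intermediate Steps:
S = 240
Pow(Add(S, Pow(Add(h, -373), -1)), 2) = Pow(Add(240, Pow(Add(-55, -373), -1)), 2) = Pow(Add(240, Pow(-428, -1)), 2) = Pow(Add(240, Rational(-1, 428)), 2) = Pow(Rational(102719, 428), 2) = Rational(10551192961, 183184)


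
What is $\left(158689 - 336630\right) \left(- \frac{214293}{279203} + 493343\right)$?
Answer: $- \frac{24510061562559176}{279203} \approx -8.7786 \cdot 10^{10}$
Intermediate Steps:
$\left(158689 - 336630\right) \left(- \frac{214293}{279203} + 493343\right) = - 177941 \left(\left(-214293\right) \frac{1}{279203} + 493343\right) = - 177941 \left(- \frac{214293}{279203} + 493343\right) = \left(-177941\right) \frac{137742631336}{279203} = - \frac{24510061562559176}{279203}$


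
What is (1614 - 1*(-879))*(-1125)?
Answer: -2804625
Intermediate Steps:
(1614 - 1*(-879))*(-1125) = (1614 + 879)*(-1125) = 2493*(-1125) = -2804625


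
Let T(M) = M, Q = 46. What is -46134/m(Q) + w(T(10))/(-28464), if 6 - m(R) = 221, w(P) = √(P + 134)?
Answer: 109429633/509980 ≈ 214.58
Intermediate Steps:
w(P) = √(134 + P)
m(R) = -215 (m(R) = 6 - 1*221 = 6 - 221 = -215)
-46134/m(Q) + w(T(10))/(-28464) = -46134/(-215) + √(134 + 10)/(-28464) = -46134*(-1/215) + √144*(-1/28464) = 46134/215 + 12*(-1/28464) = 46134/215 - 1/2372 = 109429633/509980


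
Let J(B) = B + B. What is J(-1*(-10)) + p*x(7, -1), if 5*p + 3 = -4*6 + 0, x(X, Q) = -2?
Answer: 154/5 ≈ 30.800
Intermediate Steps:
J(B) = 2*B
p = -27/5 (p = -⅗ + (-4*6 + 0)/5 = -⅗ + (-24 + 0)/5 = -⅗ + (⅕)*(-24) = -⅗ - 24/5 = -27/5 ≈ -5.4000)
J(-1*(-10)) + p*x(7, -1) = 2*(-1*(-10)) - 27/5*(-2) = 2*10 + 54/5 = 20 + 54/5 = 154/5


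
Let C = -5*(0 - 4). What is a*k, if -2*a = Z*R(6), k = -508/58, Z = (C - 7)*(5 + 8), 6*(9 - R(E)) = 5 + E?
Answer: 922909/174 ≈ 5304.1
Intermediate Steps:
R(E) = 49/6 - E/6 (R(E) = 9 - (5 + E)/6 = 9 + (-⅚ - E/6) = 49/6 - E/6)
C = 20 (C = -5*(-4) = 20)
Z = 169 (Z = (20 - 7)*(5 + 8) = 13*13 = 169)
k = -254/29 (k = -508*1/58 = -254/29 ≈ -8.7586)
a = -7267/12 (a = -169*(49/6 - ⅙*6)/2 = -169*(49/6 - 1)/2 = -169*43/(2*6) = -½*7267/6 = -7267/12 ≈ -605.58)
a*k = -7267/12*(-254/29) = 922909/174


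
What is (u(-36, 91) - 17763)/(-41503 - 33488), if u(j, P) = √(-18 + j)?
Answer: 5921/24997 - I*√6/24997 ≈ 0.23687 - 9.7991e-5*I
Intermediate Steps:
(u(-36, 91) - 17763)/(-41503 - 33488) = (√(-18 - 36) - 17763)/(-41503 - 33488) = (√(-54) - 17763)/(-74991) = (3*I*√6 - 17763)*(-1/74991) = (-17763 + 3*I*√6)*(-1/74991) = 5921/24997 - I*√6/24997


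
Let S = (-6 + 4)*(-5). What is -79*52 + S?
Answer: -4098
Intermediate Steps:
S = 10 (S = -2*(-5) = 10)
-79*52 + S = -79*52 + 10 = -4108 + 10 = -4098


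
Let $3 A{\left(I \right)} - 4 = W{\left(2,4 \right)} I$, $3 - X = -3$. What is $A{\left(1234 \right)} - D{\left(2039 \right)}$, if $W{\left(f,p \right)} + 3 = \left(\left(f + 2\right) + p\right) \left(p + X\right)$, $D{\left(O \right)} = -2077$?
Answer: $33751$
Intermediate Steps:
$X = 6$ ($X = 3 - -3 = 3 + 3 = 6$)
$W{\left(f,p \right)} = -3 + \left(6 + p\right) \left(2 + f + p\right)$ ($W{\left(f,p \right)} = -3 + \left(\left(f + 2\right) + p\right) \left(p + 6\right) = -3 + \left(\left(2 + f\right) + p\right) \left(6 + p\right) = -3 + \left(2 + f + p\right) \left(6 + p\right) = -3 + \left(6 + p\right) \left(2 + f + p\right)$)
$A{\left(I \right)} = \frac{4}{3} + \frac{77 I}{3}$ ($A{\left(I \right)} = \frac{4}{3} + \frac{\left(9 + 4^{2} + 6 \cdot 2 + 8 \cdot 4 + 2 \cdot 4\right) I}{3} = \frac{4}{3} + \frac{\left(9 + 16 + 12 + 32 + 8\right) I}{3} = \frac{4}{3} + \frac{77 I}{3}$)
$A{\left(1234 \right)} - D{\left(2039 \right)} = \left(\frac{4}{3} + \frac{77}{3} \cdot 1234\right) - -2077 = \left(\frac{4}{3} + \frac{95018}{3}\right) + 2077 = 31674 + 2077 = 33751$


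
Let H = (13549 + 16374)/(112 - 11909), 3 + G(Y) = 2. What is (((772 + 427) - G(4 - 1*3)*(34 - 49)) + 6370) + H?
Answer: 89084615/11797 ≈ 7551.5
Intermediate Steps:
G(Y) = -1 (G(Y) = -3 + 2 = -1)
H = -29923/11797 (H = 29923/(-11797) = 29923*(-1/11797) = -29923/11797 ≈ -2.5365)
(((772 + 427) - G(4 - 1*3)*(34 - 49)) + 6370) + H = (((772 + 427) - (-1)*(34 - 49)) + 6370) - 29923/11797 = ((1199 - (-1)*(-15)) + 6370) - 29923/11797 = ((1199 - 1*15) + 6370) - 29923/11797 = ((1199 - 15) + 6370) - 29923/11797 = (1184 + 6370) - 29923/11797 = 7554 - 29923/11797 = 89084615/11797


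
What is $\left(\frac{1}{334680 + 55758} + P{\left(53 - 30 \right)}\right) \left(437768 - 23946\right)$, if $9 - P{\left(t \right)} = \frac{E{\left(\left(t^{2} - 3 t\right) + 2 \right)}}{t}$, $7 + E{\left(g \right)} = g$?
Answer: $- \frac{20034902661511}{4490037} \approx -4.4621 \cdot 10^{6}$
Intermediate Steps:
$E{\left(g \right)} = -7 + g$
$P{\left(t \right)} = 9 - \frac{-5 + t^{2} - 3 t}{t}$ ($P{\left(t \right)} = 9 - \frac{-7 + \left(\left(t^{2} - 3 t\right) + 2\right)}{t} = 9 - \frac{-7 + \left(2 + t^{2} - 3 t\right)}{t} = 9 - \frac{-5 + t^{2} - 3 t}{t}$)
$\left(\frac{1}{334680 + 55758} + P{\left(53 - 30 \right)}\right) \left(437768 - 23946\right) = \left(\frac{1}{334680 + 55758} + \left(12 - \left(53 - 30\right) + \frac{5}{53 - 30}\right)\right) \left(437768 - 23946\right) = \left(\frac{1}{390438} + \left(12 - \left(53 - 30\right) + \frac{5}{53 - 30}\right)\right) 413822 = \left(\frac{1}{390438} + \left(12 - 23 + \frac{5}{23}\right)\right) 413822 = \left(\frac{1}{390438} - \frac{248}{23}\right) 413822 = \left(- \frac{96828601}{8980074}\right) 413822 = - \frac{20034902661511}{4490037}$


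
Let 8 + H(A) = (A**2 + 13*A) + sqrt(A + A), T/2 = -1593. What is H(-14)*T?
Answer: -19116 - 6372*I*sqrt(7) ≈ -19116.0 - 16859.0*I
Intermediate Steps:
T = -3186 (T = 2*(-1593) = -3186)
H(A) = -8 + A**2 + 13*A + sqrt(2)*sqrt(A) (H(A) = -8 + ((A**2 + 13*A) + sqrt(A + A)) = -8 + ((A**2 + 13*A) + sqrt(2*A)) = -8 + ((A**2 + 13*A) + sqrt(2)*sqrt(A)) = -8 + (A**2 + 13*A + sqrt(2)*sqrt(A)) = -8 + A**2 + 13*A + sqrt(2)*sqrt(A))
H(-14)*T = (-8 + (-14)**2 + 13*(-14) + sqrt(2)*sqrt(-14))*(-3186) = (-8 + 196 - 182 + sqrt(2)*(I*sqrt(14)))*(-3186) = (-8 + 196 - 182 + 2*I*sqrt(7))*(-3186) = (6 + 2*I*sqrt(7))*(-3186) = -19116 - 6372*I*sqrt(7)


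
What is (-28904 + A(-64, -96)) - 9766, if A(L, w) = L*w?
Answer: -32526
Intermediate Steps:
(-28904 + A(-64, -96)) - 9766 = (-28904 - 64*(-96)) - 9766 = (-28904 + 6144) - 9766 = -22760 - 9766 = -32526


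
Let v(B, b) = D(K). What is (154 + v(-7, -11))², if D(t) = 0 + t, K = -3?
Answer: 22801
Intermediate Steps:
D(t) = t
v(B, b) = -3
(154 + v(-7, -11))² = (154 - 3)² = 151² = 22801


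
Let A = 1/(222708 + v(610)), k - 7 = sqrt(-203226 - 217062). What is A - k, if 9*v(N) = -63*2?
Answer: -1558857/222694 - 8*I*sqrt(6567) ≈ -7.0 - 648.3*I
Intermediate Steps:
v(N) = -14 (v(N) = (-63*2)/9 = (1/9)*(-126) = -14)
k = 7 + 8*I*sqrt(6567) (k = 7 + sqrt(-203226 - 217062) = 7 + sqrt(-420288) = 7 + 8*I*sqrt(6567) ≈ 7.0 + 648.3*I)
A = 1/222694 (A = 1/(222708 - 14) = 1/222694 ≈ 4.4905e-6)
A - k = 1/222694 - (7 + 8*I*sqrt(6567)) = 1/222694 + (-7 - 8*I*sqrt(6567)) = -1558857/222694 - 8*I*sqrt(6567)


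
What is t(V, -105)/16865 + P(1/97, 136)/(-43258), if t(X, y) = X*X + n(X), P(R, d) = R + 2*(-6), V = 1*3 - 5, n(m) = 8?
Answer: 69966307/70765978490 ≈ 0.00098870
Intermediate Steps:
V = -2 (V = 3 - 5 = -2)
P(R, d) = -12 + R (P(R, d) = R - 12 = -12 + R)
t(X, y) = 8 + X**2 (t(X, y) = X*X + 8 = X**2 + 8 = 8 + X**2)
t(V, -105)/16865 + P(1/97, 136)/(-43258) = (8 + (-2)**2)/16865 + (-12 + 1/97)/(-43258) = (8 + 4)*(1/16865) + (-12 + 1/97)*(-1/43258) = 12*(1/16865) - 1163/97*(-1/43258) = 12/16865 + 1163/4196026 = 69966307/70765978490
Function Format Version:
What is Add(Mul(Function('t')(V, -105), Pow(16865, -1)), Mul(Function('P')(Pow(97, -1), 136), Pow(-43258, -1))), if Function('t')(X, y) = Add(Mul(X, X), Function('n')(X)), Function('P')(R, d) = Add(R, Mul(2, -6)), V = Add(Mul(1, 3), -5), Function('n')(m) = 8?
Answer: Rational(69966307, 70765978490) ≈ 0.00098870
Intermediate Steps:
V = -2 (V = Add(3, -5) = -2)
Function('P')(R, d) = Add(-12, R) (Function('P')(R, d) = Add(R, -12) = Add(-12, R))
Function('t')(X, y) = Add(8, Pow(X, 2)) (Function('t')(X, y) = Add(Mul(X, X), 8) = Add(Pow(X, 2), 8) = Add(8, Pow(X, 2)))
Add(Mul(Function('t')(V, -105), Pow(16865, -1)), Mul(Function('P')(Pow(97, -1), 136), Pow(-43258, -1))) = Add(Mul(Add(8, Pow(-2, 2)), Pow(16865, -1)), Mul(Add(-12, Pow(97, -1)), Pow(-43258, -1))) = Add(Mul(Add(8, 4), Rational(1, 16865)), Mul(Add(-12, Rational(1, 97)), Rational(-1, 43258))) = Add(Mul(12, Rational(1, 16865)), Mul(Rational(-1163, 97), Rational(-1, 43258))) = Add(Rational(12, 16865), Rational(1163, 4196026)) = Rational(69966307, 70765978490)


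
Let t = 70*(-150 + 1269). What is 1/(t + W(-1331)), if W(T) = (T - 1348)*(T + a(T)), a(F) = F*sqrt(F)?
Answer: 1214693/5645455521973524 - 13074413*I*sqrt(11)/5645455521973524 ≈ 2.1516e-10 - 7.681e-9*I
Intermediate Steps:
a(F) = F**(3/2)
W(T) = (-1348 + T)*(T + T**(3/2)) (W(T) = (T - 1348)*(T + T**(3/2)) = (-1348 + T)*(T + T**(3/2)))
t = 78330 (t = 70*1119 = 78330)
1/(t + W(-1331)) = 1/(78330 + ((-1331)**2 + (-1331)**(5/2) - 1348*(-1331) - (-19736068)*I*sqrt(11))) = 1/(78330 + (1771561 + 19487171*I*sqrt(11) + 1794188 - (-19736068)*I*sqrt(11))) = 1/(78330 + (1771561 + 19487171*I*sqrt(11) + 1794188 + 19736068*I*sqrt(11))) = 1/(78330 + (3565749 + 39223239*I*sqrt(11))) = 1/(3644079 + 39223239*I*sqrt(11))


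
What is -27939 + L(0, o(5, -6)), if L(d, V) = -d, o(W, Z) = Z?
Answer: -27939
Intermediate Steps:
-27939 + L(0, o(5, -6)) = -27939 - 1*0 = -27939 + 0 = -27939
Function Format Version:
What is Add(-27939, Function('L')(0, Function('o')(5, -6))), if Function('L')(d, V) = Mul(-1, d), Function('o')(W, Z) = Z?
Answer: -27939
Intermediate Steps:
Add(-27939, Function('L')(0, Function('o')(5, -6))) = Add(-27939, Mul(-1, 0)) = Add(-27939, 0) = -27939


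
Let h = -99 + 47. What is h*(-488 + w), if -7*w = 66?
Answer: 181064/7 ≈ 25866.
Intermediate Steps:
h = -52
w = -66/7 (w = -1/7*66 = -66/7 ≈ -9.4286)
h*(-488 + w) = -52*(-488 - 66/7) = -52*(-3482/7) = 181064/7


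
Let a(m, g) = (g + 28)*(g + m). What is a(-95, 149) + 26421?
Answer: 35979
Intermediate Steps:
a(m, g) = (28 + g)*(g + m)
a(-95, 149) + 26421 = (149² + 28*149 + 28*(-95) + 149*(-95)) + 26421 = (22201 + 4172 - 2660 - 14155) + 26421 = 9558 + 26421 = 35979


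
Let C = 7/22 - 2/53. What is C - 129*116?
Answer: -17447697/1166 ≈ -14964.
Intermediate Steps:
C = 327/1166 (C = 7*(1/22) - 2*1/53 = 7/22 - 2/53 = 327/1166 ≈ 0.28045)
C - 129*116 = 327/1166 - 129*116 = 327/1166 - 14964 = -17447697/1166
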